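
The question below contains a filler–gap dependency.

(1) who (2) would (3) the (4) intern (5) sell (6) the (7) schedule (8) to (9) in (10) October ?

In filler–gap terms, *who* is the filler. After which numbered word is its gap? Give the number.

In situ: The intern would sell the schedule to who in October.
The filler 'who' is interpreted as the object of the preposition 'to' (recipient of 'sell'). Fronting leaves a gap immediately after 'to':
Who would the intern sell the schedule to ___ in October?
'to' is word 8.

8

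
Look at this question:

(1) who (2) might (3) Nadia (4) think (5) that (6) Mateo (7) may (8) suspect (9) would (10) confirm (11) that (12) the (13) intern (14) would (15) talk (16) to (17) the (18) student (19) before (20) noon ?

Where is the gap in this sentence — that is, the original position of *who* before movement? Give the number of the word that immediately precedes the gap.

8

In situ: Nadia might think that Mateo may suspect who would confirm that the intern would talk to the student before noon.
'who' functions as the subject of the clause embedded under 'suspect'. It moves to the left edge, and the trace sits right after 'suspect':
Who might Nadia think that Mateo may suspect ___ would confirm that the intern would talk to the student before noon?
'suspect' is word 8.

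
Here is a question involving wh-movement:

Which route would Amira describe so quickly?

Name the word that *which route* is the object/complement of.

describe

Underlying clause: Amira would describe which route so quickly.
The filler 'which route' is interpreted as the direct object of 'describe'. Fronting leaves a gap immediately after 'describe':
Which route would Amira describe ___ so quickly?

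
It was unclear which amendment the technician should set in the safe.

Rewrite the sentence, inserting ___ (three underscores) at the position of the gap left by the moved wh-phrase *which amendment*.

Pre-movement form: The technician should set which amendment in the safe.
'which amendment' functions as the direct object of 'set'. The gap is right after 'set'.

It was unclear which amendment the technician should set ___ in the safe.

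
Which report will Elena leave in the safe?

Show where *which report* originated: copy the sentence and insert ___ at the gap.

Before movement: Elena will leave which report in the safe.
'which report' functions as the direct object of 'leave'. The gap is right after 'leave'.

Which report will Elena leave ___ in the safe?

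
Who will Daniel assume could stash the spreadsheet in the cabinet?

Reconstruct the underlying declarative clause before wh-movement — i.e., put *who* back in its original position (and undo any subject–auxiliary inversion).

The filler 'who' is interpreted as the subject of the clause embedded under 'assume'. Wh-movement fronts it, leaving a gap right after 'assume':
Who will Daniel assume ___ could stash the spreadsheet in the cabinet?

Daniel will assume who could stash the spreadsheet in the cabinet.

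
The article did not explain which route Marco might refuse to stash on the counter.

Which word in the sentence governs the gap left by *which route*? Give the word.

Underlying clause: Marco might refuse to stash which route on the counter.
The filler 'which route' is interpreted as the direct object of 'stash'. Fronting leaves a gap immediately after 'stash':
The article did not explain which route Marco might refuse to stash ___ on the counter.

stash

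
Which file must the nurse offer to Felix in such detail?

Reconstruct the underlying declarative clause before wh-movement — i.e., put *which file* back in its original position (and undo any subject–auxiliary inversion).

'which file' functions as the direct object of 'offer'. Fronting leaves a gap immediately after 'offer':
Which file must the nurse offer ___ to Felix in such detail?

The nurse must offer which file to Felix in such detail.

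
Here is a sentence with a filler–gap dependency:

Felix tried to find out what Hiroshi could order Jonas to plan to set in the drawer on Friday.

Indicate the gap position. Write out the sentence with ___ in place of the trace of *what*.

Underlying clause: Hiroshi could order Jonas to plan to set what in the drawer on Friday.
The filler 'what' is interpreted as the direct object of 'set'. The gap is right after 'set'.

Felix tried to find out what Hiroshi could order Jonas to plan to set ___ in the drawer on Friday.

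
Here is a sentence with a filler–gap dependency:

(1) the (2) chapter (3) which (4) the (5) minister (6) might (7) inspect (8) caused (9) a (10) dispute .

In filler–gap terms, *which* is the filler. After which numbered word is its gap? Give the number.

'which' functions as the direct object of 'inspect'. Wh-movement fronts it, leaving a gap right after 'inspect':
The chapter which the minister might inspect ___ caused a dispute.
'inspect' is word 7.

7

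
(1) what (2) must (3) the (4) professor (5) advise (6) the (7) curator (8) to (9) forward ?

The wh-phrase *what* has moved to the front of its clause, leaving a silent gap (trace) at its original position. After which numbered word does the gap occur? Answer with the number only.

Underlying clause: The professor must advise the curator to forward what.
The filler 'what' is interpreted as the direct object of 'forward'. Fronting leaves a gap immediately after 'forward':
What must the professor advise the curator to forward ___?
'forward' is word 9.

9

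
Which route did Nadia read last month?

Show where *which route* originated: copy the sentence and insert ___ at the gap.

Which route did Nadia read ___ last month?

Before movement: Nadia did read which route last month.
'which route' is the direct object of 'read'. The gap is right after 'read'.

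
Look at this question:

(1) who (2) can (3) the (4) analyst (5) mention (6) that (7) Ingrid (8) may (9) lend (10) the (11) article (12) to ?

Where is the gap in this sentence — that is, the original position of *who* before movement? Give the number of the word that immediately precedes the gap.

12

Underlying clause: The analyst can mention that Ingrid may lend the article to who.
'who' is the object of the preposition 'to' (recipient of 'lend'). Wh-movement fronts it, leaving a gap right after 'to':
Who can the analyst mention that Ingrid may lend the article to ___?
'to' is word 12.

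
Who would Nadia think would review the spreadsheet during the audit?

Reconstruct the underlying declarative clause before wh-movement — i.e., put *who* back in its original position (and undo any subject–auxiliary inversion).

Nadia would think who would review the spreadsheet during the audit.

'who' functions as the subject of the clause embedded under 'think'. Wh-movement fronts it, leaving a gap right after 'think':
Who would Nadia think ___ would review the spreadsheet during the audit?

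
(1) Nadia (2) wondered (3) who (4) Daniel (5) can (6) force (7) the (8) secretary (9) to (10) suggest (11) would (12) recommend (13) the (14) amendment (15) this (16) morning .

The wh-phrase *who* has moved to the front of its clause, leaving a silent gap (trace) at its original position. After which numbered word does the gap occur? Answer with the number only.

10

Underlying clause: Daniel can force the secretary to suggest who would recommend the amendment this morning.
'who' is the subject of the clause embedded under 'suggest'. Wh-movement fronts it, leaving a gap right after 'suggest':
Nadia wondered who Daniel can force the secretary to suggest ___ would recommend the amendment this morning.
'suggest' is word 10.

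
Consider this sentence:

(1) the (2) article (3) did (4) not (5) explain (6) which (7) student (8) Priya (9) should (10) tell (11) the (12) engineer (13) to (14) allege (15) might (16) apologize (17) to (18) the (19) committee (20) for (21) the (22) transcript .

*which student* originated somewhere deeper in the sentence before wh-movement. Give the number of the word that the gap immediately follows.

14

Before movement: Priya should tell the engineer to allege which student might apologize to the committee for the transcript.
The filler 'which student' is interpreted as the subject of the clause embedded under 'allege'. It moves to the left edge, and the trace sits right after 'allege':
The article did not explain which student Priya should tell the engineer to allege ___ might apologize to the committee for the transcript.
'allege' is word 14.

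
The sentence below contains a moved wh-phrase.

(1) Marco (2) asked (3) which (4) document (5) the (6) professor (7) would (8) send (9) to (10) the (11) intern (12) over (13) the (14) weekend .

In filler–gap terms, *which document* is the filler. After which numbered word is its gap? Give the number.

Before movement: The professor would send which document to the intern over the weekend.
The filler 'which document' is interpreted as the direct object of 'send'. Fronting leaves a gap immediately after 'send':
Marco asked which document the professor would send ___ to the intern over the weekend.
'send' is word 8.

8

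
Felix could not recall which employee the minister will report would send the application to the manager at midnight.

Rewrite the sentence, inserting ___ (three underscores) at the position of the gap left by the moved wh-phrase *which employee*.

Felix could not recall which employee the minister will report ___ would send the application to the manager at midnight.

Underlying clause: The minister will report which employee would send the application to the manager at midnight.
'which employee' is the subject of the clause embedded under 'report'. The gap is right after 'report'.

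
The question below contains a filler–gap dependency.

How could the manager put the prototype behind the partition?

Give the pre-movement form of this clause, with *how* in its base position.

'how' functions as the manner adjunct. Fronting leaves a gap immediately after 'partition':
How could the manager put the prototype behind the partition ___?

The manager could put the prototype behind the partition how.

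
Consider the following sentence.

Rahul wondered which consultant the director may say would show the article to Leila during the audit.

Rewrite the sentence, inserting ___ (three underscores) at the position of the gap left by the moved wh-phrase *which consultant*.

Rahul wondered which consultant the director may say ___ would show the article to Leila during the audit.

Underlying clause: The director may say which consultant would show the article to Leila during the audit.
'which consultant' is the subject of the clause embedded under 'say'. The gap is right after 'say'.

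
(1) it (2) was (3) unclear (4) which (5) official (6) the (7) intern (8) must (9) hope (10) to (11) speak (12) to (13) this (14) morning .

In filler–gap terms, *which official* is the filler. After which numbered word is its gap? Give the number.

Underlying clause: The intern must hope to speak to which official this morning.
'which official' functions as the object of the preposition 'to'. It moves to the left edge, and the trace sits right after 'to':
It was unclear which official the intern must hope to speak to ___ this morning.
'to' is word 12.

12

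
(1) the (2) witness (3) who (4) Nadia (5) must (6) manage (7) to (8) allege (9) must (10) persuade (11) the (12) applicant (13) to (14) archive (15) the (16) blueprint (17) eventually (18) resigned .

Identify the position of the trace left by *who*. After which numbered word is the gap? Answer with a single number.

8

'who' functions as the subject of the clause embedded under 'allege'. It moves to the left edge, and the trace sits right after 'allege':
The witness who Nadia must manage to allege ___ must persuade the applicant to archive the blueprint eventually resigned.
'allege' is word 8.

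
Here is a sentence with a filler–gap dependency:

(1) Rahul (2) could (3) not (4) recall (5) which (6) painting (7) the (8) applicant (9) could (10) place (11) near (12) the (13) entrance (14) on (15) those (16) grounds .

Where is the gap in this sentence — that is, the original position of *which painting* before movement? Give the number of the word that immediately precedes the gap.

10

Underlying clause: The applicant could place which painting near the entrance on those grounds.
'which painting' functions as the direct object of 'place'. It moves to the left edge, and the trace sits right after 'place':
Rahul could not recall which painting the applicant could place ___ near the entrance on those grounds.
'place' is word 10.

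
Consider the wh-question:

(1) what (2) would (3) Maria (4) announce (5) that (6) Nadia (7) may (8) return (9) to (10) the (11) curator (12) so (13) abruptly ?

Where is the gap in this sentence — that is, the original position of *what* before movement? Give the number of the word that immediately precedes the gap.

Underlying clause: Maria would announce that Nadia may return what to the curator so abruptly.
'what' functions as the direct object of 'return'. Fronting leaves a gap immediately after 'return':
What would Maria announce that Nadia may return ___ to the curator so abruptly?
'return' is word 8.

8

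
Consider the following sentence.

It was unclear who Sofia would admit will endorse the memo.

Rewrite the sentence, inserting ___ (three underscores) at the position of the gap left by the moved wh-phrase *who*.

Pre-movement form: Sofia would admit who will endorse the memo.
The filler 'who' is interpreted as the subject of the clause embedded under 'admit'. The gap is right after 'admit'.

It was unclear who Sofia would admit ___ will endorse the memo.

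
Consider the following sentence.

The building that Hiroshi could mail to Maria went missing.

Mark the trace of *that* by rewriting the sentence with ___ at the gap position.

The building that Hiroshi could mail ___ to Maria went missing.

'that' functions as the direct object of 'mail'. The gap is right after 'mail'.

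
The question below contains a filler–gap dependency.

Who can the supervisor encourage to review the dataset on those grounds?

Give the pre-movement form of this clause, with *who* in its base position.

The filler 'who' is interpreted as the direct object of 'encourage'. Wh-movement fronts it, leaving a gap right after 'encourage':
Who can the supervisor encourage ___ to review the dataset on those grounds?

The supervisor can encourage who to review the dataset on those grounds.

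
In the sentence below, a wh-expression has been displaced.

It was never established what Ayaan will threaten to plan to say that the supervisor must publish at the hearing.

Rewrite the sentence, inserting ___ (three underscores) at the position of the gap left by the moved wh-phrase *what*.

Before movement: Ayaan will threaten to plan to say that the supervisor must publish what at the hearing.
'what' is the direct object of 'publish'. The gap is right after 'publish'.

It was never established what Ayaan will threaten to plan to say that the supervisor must publish ___ at the hearing.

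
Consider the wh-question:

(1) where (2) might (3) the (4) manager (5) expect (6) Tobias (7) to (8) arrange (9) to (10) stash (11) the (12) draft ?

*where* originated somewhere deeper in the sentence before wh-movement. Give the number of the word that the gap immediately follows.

12

In situ: The manager might expect Tobias to arrange to stash the draft where.
The filler 'where' is interpreted as the locative complement of 'stash'. Wh-movement fronts it, leaving a gap right after 'draft':
Where might the manager expect Tobias to arrange to stash the draft ___?
'draft' is word 12.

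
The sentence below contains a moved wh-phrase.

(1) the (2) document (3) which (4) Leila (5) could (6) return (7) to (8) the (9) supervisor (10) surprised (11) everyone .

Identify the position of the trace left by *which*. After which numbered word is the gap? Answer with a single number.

6

'which' functions as the direct object of 'return'. Wh-movement fronts it, leaving a gap right after 'return':
The document which Leila could return ___ to the supervisor surprised everyone.
'return' is word 6.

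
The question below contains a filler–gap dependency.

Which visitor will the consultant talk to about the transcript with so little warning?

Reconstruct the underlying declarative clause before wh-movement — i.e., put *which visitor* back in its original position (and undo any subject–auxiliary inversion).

'which visitor' is the object of the preposition 'to'. Wh-movement fronts it, leaving a gap right after 'to':
Which visitor will the consultant talk to ___ about the transcript with so little warning?

The consultant will talk to which visitor about the transcript with so little warning.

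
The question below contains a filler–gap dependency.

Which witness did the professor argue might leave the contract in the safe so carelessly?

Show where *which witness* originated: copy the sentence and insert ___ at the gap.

Before movement: The professor did argue which witness might leave the contract in the safe so carelessly.
'which witness' is the subject of the clause embedded under 'argue'. The gap is right after 'argue'.

Which witness did the professor argue ___ might leave the contract in the safe so carelessly?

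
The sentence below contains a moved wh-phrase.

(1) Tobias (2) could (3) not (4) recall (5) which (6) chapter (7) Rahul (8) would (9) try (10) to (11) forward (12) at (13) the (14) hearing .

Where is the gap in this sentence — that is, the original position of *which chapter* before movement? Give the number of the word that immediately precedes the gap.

11

In situ: Rahul would try to forward which chapter at the hearing.
'which chapter' is the direct object of 'forward'. Wh-movement fronts it, leaving a gap right after 'forward':
Tobias could not recall which chapter Rahul would try to forward ___ at the hearing.
'forward' is word 11.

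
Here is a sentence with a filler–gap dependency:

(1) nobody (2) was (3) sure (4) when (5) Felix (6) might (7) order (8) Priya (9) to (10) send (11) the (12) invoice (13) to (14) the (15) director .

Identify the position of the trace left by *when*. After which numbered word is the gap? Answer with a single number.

Pre-movement form: Felix might order Priya to send the invoice to the director when.
'when' is the temporal adjunct. It moves to the left edge, and the trace sits right after 'director':
Nobody was sure when Felix might order Priya to send the invoice to the director ___.
'director' is word 15.

15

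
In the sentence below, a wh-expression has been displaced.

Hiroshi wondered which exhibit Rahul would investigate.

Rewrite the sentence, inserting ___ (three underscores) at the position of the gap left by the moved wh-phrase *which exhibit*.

Pre-movement form: Rahul would investigate which exhibit.
The filler 'which exhibit' is interpreted as the direct object of 'investigate'. The gap is right after 'investigate'.

Hiroshi wondered which exhibit Rahul would investigate ___.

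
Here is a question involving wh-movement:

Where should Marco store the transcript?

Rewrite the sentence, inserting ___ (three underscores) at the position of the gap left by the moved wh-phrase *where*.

Underlying clause: Marco should store the transcript where.
'where' is the locative complement of 'store'. The gap is right after 'transcript'.

Where should Marco store the transcript ___?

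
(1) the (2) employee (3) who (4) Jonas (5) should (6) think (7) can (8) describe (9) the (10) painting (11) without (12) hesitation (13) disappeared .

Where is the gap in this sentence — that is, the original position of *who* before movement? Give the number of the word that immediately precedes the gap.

'who' functions as the subject of the clause embedded under 'think'. Wh-movement fronts it, leaving a gap right after 'think':
The employee who Jonas should think ___ can describe the painting without hesitation disappeared.
'think' is word 6.

6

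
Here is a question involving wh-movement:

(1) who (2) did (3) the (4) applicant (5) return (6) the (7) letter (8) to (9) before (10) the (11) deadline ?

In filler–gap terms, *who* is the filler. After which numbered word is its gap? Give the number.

Before movement: The applicant did return the letter to who before the deadline.
'who' is the object of the preposition 'to' (recipient of 'return'). Fronting leaves a gap immediately after 'to':
Who did the applicant return the letter to ___ before the deadline?
'to' is word 8.

8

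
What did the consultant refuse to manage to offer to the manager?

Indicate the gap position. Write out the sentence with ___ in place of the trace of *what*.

In situ: The consultant did refuse to manage to offer what to the manager.
'what' functions as the direct object of 'offer'. The gap is right after 'offer'.

What did the consultant refuse to manage to offer ___ to the manager?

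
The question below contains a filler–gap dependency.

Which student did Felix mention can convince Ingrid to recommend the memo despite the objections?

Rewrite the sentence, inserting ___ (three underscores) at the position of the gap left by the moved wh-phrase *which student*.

In situ: Felix did mention which student can convince Ingrid to recommend the memo despite the objections.
'which student' functions as the subject of the clause embedded under 'mention'. The gap is right after 'mention'.

Which student did Felix mention ___ can convince Ingrid to recommend the memo despite the objections?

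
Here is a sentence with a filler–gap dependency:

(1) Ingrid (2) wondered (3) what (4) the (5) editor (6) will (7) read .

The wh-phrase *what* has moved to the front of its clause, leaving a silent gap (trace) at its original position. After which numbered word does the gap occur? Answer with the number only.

7

In situ: The editor will read what.
The filler 'what' is interpreted as the direct object of 'read'. Fronting leaves a gap immediately after 'read':
Ingrid wondered what the editor will read ___.
'read' is word 7.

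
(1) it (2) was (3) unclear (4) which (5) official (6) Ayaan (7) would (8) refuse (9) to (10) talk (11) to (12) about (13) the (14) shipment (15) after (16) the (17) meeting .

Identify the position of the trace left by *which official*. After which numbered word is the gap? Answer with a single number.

11

In situ: Ayaan would refuse to talk to which official about the shipment after the meeting.
'which official' is the object of the preposition 'to'. Fronting leaves a gap immediately after 'to':
It was unclear which official Ayaan would refuse to talk to ___ about the shipment after the meeting.
'to' is word 11.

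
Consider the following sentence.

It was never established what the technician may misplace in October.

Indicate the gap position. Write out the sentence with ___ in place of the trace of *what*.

It was never established what the technician may misplace ___ in October.

Before movement: The technician may misplace what in October.
'what' is the direct object of 'misplace'. The gap is right after 'misplace'.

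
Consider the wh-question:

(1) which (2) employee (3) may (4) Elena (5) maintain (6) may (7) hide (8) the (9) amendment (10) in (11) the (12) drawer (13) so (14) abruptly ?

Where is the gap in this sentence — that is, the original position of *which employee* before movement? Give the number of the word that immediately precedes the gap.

Before movement: Elena may maintain which employee may hide the amendment in the drawer so abruptly.
The filler 'which employee' is interpreted as the subject of the clause embedded under 'maintain'. Fronting leaves a gap immediately after 'maintain':
Which employee may Elena maintain ___ may hide the amendment in the drawer so abruptly?
'maintain' is word 5.

5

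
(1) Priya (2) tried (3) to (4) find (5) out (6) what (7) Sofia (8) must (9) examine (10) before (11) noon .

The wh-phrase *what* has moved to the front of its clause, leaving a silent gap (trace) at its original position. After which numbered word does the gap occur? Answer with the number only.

In situ: Sofia must examine what before noon.
'what' functions as the direct object of 'examine'. It moves to the left edge, and the trace sits right after 'examine':
Priya tried to find out what Sofia must examine ___ before noon.
'examine' is word 9.

9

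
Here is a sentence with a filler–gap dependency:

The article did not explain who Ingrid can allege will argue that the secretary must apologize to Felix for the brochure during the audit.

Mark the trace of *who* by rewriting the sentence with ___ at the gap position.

The article did not explain who Ingrid can allege ___ will argue that the secretary must apologize to Felix for the brochure during the audit.

In situ: Ingrid can allege who will argue that the secretary must apologize to Felix for the brochure during the audit.
The filler 'who' is interpreted as the subject of the clause embedded under 'allege'. The gap is right after 'allege'.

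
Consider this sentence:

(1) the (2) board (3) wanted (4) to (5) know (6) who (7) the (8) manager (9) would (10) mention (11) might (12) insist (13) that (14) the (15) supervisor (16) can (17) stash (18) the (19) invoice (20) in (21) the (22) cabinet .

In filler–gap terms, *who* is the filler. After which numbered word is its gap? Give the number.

Pre-movement form: The manager would mention who might insist that the supervisor can stash the invoice in the cabinet.
The filler 'who' is interpreted as the subject of the clause embedded under 'mention'. Fronting leaves a gap immediately after 'mention':
The board wanted to know who the manager would mention ___ might insist that the supervisor can stash the invoice in the cabinet.
'mention' is word 10.

10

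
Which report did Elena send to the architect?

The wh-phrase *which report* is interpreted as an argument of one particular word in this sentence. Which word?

send

Before movement: Elena did send which report to the architect.
The filler 'which report' is interpreted as the direct object of 'send'. Fronting leaves a gap immediately after 'send':
Which report did Elena send ___ to the architect?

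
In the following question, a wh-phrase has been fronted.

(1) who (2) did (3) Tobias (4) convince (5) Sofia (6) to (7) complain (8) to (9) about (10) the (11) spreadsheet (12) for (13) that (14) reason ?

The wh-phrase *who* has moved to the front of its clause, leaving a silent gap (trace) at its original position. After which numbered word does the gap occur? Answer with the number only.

Before movement: Tobias did convince Sofia to complain to who about the spreadsheet for that reason.
'who' functions as the object of the preposition 'to'. It moves to the left edge, and the trace sits right after 'to':
Who did Tobias convince Sofia to complain to ___ about the spreadsheet for that reason?
'to' is word 8.

8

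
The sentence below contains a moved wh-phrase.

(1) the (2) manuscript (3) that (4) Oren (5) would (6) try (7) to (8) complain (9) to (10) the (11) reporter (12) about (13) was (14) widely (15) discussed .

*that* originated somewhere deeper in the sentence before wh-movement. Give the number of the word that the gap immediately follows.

12

'that' functions as the object of the preposition 'about'. Wh-movement fronts it, leaving a gap right after 'about':
The manuscript that Oren would try to complain to the reporter about ___ was widely discussed.
'about' is word 12.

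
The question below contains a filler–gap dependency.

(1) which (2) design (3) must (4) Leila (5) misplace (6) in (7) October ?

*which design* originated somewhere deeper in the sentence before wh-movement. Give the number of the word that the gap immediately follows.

5

Before movement: Leila must misplace which design in October.
'which design' functions as the direct object of 'misplace'. It moves to the left edge, and the trace sits right after 'misplace':
Which design must Leila misplace ___ in October?
'misplace' is word 5.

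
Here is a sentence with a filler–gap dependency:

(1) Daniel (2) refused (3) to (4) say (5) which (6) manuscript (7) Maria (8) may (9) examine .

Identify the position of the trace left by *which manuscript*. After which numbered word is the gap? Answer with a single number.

Underlying clause: Maria may examine which manuscript.
'which manuscript' functions as the direct object of 'examine'. Fronting leaves a gap immediately after 'examine':
Daniel refused to say which manuscript Maria may examine ___.
'examine' is word 9.

9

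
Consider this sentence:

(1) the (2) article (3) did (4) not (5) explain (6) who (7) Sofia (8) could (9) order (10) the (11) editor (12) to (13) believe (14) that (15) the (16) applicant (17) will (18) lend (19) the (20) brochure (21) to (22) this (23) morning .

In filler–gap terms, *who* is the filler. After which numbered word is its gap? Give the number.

Before movement: Sofia could order the editor to believe that the applicant will lend the brochure to who this morning.
'who' functions as the object of the preposition 'to' (recipient of 'lend'). It moves to the left edge, and the trace sits right after 'to':
The article did not explain who Sofia could order the editor to believe that the applicant will lend the brochure to ___ this morning.
'to' is word 21.

21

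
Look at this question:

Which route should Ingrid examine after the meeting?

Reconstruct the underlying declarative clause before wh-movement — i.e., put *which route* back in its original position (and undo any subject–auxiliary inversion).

'which route' functions as the direct object of 'examine'. It moves to the left edge, and the trace sits right after 'examine':
Which route should Ingrid examine ___ after the meeting?

Ingrid should examine which route after the meeting.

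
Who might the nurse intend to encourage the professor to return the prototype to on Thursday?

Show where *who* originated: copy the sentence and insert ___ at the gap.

Who might the nurse intend to encourage the professor to return the prototype to ___ on Thursday?

Underlying clause: The nurse might intend to encourage the professor to return the prototype to who on Thursday.
The filler 'who' is interpreted as the object of the preposition 'to' (recipient of 'return'). The gap is right after 'to'.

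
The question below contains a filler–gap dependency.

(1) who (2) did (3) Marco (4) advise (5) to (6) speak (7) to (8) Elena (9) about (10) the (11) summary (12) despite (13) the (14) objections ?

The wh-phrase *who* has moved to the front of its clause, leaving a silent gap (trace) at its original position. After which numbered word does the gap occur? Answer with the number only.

Before movement: Marco did advise who to speak to Elena about the summary despite the objections.
'who' is the direct object of 'advise'. Fronting leaves a gap immediately after 'advise':
Who did Marco advise ___ to speak to Elena about the summary despite the objections?
'advise' is word 4.

4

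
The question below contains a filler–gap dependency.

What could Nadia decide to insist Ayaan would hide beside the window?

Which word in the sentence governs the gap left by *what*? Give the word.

hide

Pre-movement form: Nadia could decide to insist Ayaan would hide what beside the window.
'what' is the direct object of 'hide'. Fronting leaves a gap immediately after 'hide':
What could Nadia decide to insist Ayaan would hide ___ beside the window?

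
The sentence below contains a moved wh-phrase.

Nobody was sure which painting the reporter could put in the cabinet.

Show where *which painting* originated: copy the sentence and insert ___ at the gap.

Pre-movement form: The reporter could put which painting in the cabinet.
The filler 'which painting' is interpreted as the direct object of 'put'. The gap is right after 'put'.

Nobody was sure which painting the reporter could put ___ in the cabinet.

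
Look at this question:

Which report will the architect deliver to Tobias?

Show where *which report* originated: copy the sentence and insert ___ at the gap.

Underlying clause: The architect will deliver which report to Tobias.
'which report' functions as the direct object of 'deliver'. The gap is right after 'deliver'.

Which report will the architect deliver ___ to Tobias?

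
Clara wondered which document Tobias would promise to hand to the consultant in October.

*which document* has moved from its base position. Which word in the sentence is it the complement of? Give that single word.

Pre-movement form: Tobias would promise to hand which document to the consultant in October.
'which document' functions as the direct object of 'hand'. Fronting leaves a gap immediately after 'hand':
Clara wondered which document Tobias would promise to hand ___ to the consultant in October.

hand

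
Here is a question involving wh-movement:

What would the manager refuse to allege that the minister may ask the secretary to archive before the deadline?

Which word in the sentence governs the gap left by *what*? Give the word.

Pre-movement form: The manager would refuse to allege that the minister may ask the secretary to archive what before the deadline.
'what' is the direct object of 'archive'. Fronting leaves a gap immediately after 'archive':
What would the manager refuse to allege that the minister may ask the secretary to archive ___ before the deadline?

archive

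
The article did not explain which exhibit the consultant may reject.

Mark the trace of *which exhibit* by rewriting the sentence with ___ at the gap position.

Underlying clause: The consultant may reject which exhibit.
The filler 'which exhibit' is interpreted as the direct object of 'reject'. The gap is right after 'reject'.

The article did not explain which exhibit the consultant may reject ___.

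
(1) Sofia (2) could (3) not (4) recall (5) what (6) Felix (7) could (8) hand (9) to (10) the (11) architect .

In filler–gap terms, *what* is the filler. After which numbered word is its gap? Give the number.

8

Before movement: Felix could hand what to the architect.
'what' functions as the direct object of 'hand'. Fronting leaves a gap immediately after 'hand':
Sofia could not recall what Felix could hand ___ to the architect.
'hand' is word 8.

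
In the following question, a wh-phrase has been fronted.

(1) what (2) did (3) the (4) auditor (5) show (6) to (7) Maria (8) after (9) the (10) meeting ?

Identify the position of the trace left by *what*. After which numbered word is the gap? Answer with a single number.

Pre-movement form: The auditor did show what to Maria after the meeting.
'what' functions as the direct object of 'show'. Fronting leaves a gap immediately after 'show':
What did the auditor show ___ to Maria after the meeting?
'show' is word 5.

5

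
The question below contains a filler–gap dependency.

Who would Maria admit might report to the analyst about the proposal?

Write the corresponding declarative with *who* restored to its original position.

'who' functions as the subject of the clause embedded under 'admit'. Wh-movement fronts it, leaving a gap right after 'admit':
Who would Maria admit ___ might report to the analyst about the proposal?

Maria would admit who might report to the analyst about the proposal.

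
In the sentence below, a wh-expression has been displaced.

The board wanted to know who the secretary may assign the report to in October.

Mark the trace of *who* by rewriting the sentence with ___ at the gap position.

The board wanted to know who the secretary may assign the report to ___ in October.

Pre-movement form: The secretary may assign the report to who in October.
'who' functions as the object of the preposition 'to' (recipient of 'assign'). The gap is right after 'to'.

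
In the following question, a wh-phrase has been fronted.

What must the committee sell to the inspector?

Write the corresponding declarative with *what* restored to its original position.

The filler 'what' is interpreted as the direct object of 'sell'. Wh-movement fronts it, leaving a gap right after 'sell':
What must the committee sell ___ to the inspector?

The committee must sell what to the inspector.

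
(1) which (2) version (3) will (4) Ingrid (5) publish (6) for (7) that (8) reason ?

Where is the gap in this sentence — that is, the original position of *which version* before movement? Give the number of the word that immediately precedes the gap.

Before movement: Ingrid will publish which version for that reason.
The filler 'which version' is interpreted as the direct object of 'publish'. Fronting leaves a gap immediately after 'publish':
Which version will Ingrid publish ___ for that reason?
'publish' is word 5.

5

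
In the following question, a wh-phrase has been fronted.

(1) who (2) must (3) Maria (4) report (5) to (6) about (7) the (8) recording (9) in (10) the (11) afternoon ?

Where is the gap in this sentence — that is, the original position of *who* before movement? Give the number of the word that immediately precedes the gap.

5

Underlying clause: Maria must report to who about the recording in the afternoon.
'who' is the object of the preposition 'to'. Fronting leaves a gap immediately after 'to':
Who must Maria report to ___ about the recording in the afternoon?
'to' is word 5.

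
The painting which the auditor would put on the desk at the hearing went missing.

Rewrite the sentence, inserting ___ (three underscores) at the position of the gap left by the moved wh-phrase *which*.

The painting which the auditor would put ___ on the desk at the hearing went missing.

'which' is the direct object of 'put'. The gap is right after 'put'.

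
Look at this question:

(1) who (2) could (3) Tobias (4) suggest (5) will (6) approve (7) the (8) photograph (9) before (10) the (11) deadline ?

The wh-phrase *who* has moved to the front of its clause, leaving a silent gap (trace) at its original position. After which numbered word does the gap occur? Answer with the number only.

4

Before movement: Tobias could suggest who will approve the photograph before the deadline.
'who' is the subject of the clause embedded under 'suggest'. Fronting leaves a gap immediately after 'suggest':
Who could Tobias suggest ___ will approve the photograph before the deadline?
'suggest' is word 4.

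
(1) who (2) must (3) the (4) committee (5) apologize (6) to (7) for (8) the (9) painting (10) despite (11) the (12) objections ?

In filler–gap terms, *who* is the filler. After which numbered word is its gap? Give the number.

Before movement: The committee must apologize to who for the painting despite the objections.
'who' is the object of the preposition 'to'. It moves to the left edge, and the trace sits right after 'to':
Who must the committee apologize to ___ for the painting despite the objections?
'to' is word 6.

6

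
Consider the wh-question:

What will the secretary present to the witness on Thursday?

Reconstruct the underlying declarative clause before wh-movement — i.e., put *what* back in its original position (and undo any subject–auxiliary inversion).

The secretary will present what to the witness on Thursday.

'what' functions as the direct object of 'present'. It moves to the left edge, and the trace sits right after 'present':
What will the secretary present ___ to the witness on Thursday?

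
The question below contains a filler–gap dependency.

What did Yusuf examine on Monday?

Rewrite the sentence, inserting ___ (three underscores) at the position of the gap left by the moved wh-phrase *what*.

What did Yusuf examine ___ on Monday?

Pre-movement form: Yusuf did examine what on Monday.
'what' functions as the direct object of 'examine'. The gap is right after 'examine'.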